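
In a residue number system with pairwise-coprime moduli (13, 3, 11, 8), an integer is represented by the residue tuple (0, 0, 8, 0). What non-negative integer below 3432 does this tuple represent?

The moduli are pairwise coprime; N = 13·3·11·8 = 3432.
N/13 = 264; 264 ≡ 4 (mod 13); 4·10 ≡ 1, so inverse 10.
N/3 = 1144; 1144 ≡ 1 (mod 3), inverse 1.
N/11 = 312; 312 ≡ 4 (mod 11); 4·3 ≡ 1, so inverse 3.
N/8 = 429; 429 ≡ 5 (mod 8); 5·5 ≡ 1, so inverse 5.
x ≡ 0·264·10 + 0·1144·1 + 8·312·3 + 0·429·5 = 7488.
7488 mod 3432 = 624.

624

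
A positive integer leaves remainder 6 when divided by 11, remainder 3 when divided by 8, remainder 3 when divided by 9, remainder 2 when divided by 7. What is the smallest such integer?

1227

The moduli are pairwise coprime; N = 11·8·9·7 = 5544.
N/11 = 504; 504 ≡ 9 (mod 11); 9·5 ≡ 1, so inverse 5.
N/8 = 693; 693 ≡ 5 (mod 8); 5·5 ≡ 1, so inverse 5.
N/9 = 616; 616 ≡ 4 (mod 9); 4·7 ≡ 1, so inverse 7.
N/7 = 792; 792 ≡ 1 (mod 7), inverse 1.
m ≡ 6·504·5 + 3·693·5 + 3·616·7 + 2·792·1 = 40035.
40035 mod 5544 = 1227.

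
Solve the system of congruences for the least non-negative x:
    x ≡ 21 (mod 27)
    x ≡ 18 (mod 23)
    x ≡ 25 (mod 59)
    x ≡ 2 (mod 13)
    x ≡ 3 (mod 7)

From x ≡ 21 (mod 27) write x = 21 + 27t. Substituting into x ≡ 18 (mod 23) gives 27t ≡ 20 (mod 23), and since 4⁻¹ ≡ 6 (mod 23), t ≡ 5. Hence x ≡ 21 + 27·5 = 156 (mod 621).
From x ≡ 156 (mod 621) write x = 156 + 621t. Substituting into x ≡ 25 (mod 59) gives 621t ≡ 46 (mod 59), and since 31⁻¹ ≡ 40 (mod 59), t ≡ 11. Hence x ≡ 156 + 621·11 = 6987 (mod 36639).
From x ≡ 6987 (mod 36639) write x = 6987 + 36639t. Substituting into x ≡ 2 (mod 13) gives 36639t ≡ 9 (mod 13), and since 5⁻¹ ≡ 8 (mod 13), t ≡ 7. Hence x ≡ 6987 + 36639·7 = 263460 (mod 476307).
From x ≡ 263460 (mod 476307) write x = 263460 + 476307t. Substituting into x ≡ 3 (mod 7) gives 476307t ≡ 2 (mod 7), and since 6⁻¹ ≡ 6 (mod 7), t ≡ 5. Hence x ≡ 263460 + 476307·5 = 2644995 (mod 3334149).

2644995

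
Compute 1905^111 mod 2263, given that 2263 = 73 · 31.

Mod 73: 1905 ≡ 7; by Fermat, exponent reduces to 111 mod 72 = 39; 7^39 ≡ 22 (mod 73).
Mod 31: 1905 ≡ 14; by Fermat, exponent reduces to 111 mod 30 = 21; 14^21 ≡ 8 (mod 31).
Combine by CRT: x ≡ 22 (mod 73), x ≡ 8 (mod 31) ⇒ x ≡ 752 (mod 2263).

752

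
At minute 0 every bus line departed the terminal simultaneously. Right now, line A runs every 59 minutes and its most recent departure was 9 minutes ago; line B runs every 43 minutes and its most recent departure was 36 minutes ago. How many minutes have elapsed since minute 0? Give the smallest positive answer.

2487

Combine the congruences pairwise.
From t ≡ 9 (mod 59) write t = 9 + 59s. Substituting into t ≡ 36 (mod 43) gives 59s ≡ 27 (mod 43), and since 16⁻¹ ≡ 35 (mod 43), s ≡ 42. Hence t ≡ 9 + 59·42 = 2487 (mod 2537).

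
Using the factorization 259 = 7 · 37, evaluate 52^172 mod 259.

53

Mod 7: 52 ≡ 3; by Fermat, exponent reduces to 172 mod 6 = 4; 3^4 ≡ 4 (mod 7).
Mod 37: 52 ≡ 15; by Fermat, exponent reduces to 172 mod 36 = 28; 15^28 ≡ 16 (mod 37).
Combine by CRT: x ≡ 4 (mod 7), x ≡ 16 (mod 37) ⇒ x ≡ 53 (mod 259).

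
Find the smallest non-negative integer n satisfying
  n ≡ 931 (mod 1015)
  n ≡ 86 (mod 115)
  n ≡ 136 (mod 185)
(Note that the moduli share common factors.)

Combine the congruences pairwise.
gcd(1015, 115) = 5 and 5 | (86 − 931), so the pair is consistent; merging gives n ≡ 2961 (mod 23345), where 23345 = lcm(1015, 115).
gcd(23345, 185) = 5 and 5 | (136 − 2961), so the pair is consistent; merging gives n ≡ 586586 (mod 863765), where 863765 = lcm(23345, 185).
The solution is unique modulo lcm(1015, 115, 185) = 863765.

586586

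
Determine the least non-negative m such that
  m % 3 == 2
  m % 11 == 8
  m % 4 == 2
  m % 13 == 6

The moduli are pairwise coprime; N = 3·11·4·13 = 1716.
N/3 = 572; 572 ≡ 2 (mod 3); 2·2 ≡ 1, so inverse 2.
N/11 = 156; 156 ≡ 2 (mod 11); 2·6 ≡ 1, so inverse 6.
N/4 = 429; 429 ≡ 1 (mod 4), inverse 1.
N/13 = 132; 132 ≡ 2 (mod 13); 2·7 ≡ 1, so inverse 7.
m ≡ 2·572·2 + 8·156·6 + 2·429·1 + 6·132·7 = 16178.
16178 mod 1716 = 734.

734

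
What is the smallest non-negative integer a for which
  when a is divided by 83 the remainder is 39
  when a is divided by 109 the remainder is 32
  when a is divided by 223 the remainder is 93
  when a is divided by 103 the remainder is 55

From a ≡ 39 (mod 83) write a = 39 + 83t. Substituting into a ≡ 32 (mod 109) gives 83t ≡ 102 (mod 109), and since 83⁻¹ ≡ 88 (mod 109), t ≡ 38. Hence a ≡ 39 + 83·38 = 3193 (mod 9047).
From a ≡ 3193 (mod 9047) write a = 3193 + 9047t. Substituting into a ≡ 93 (mod 223) gives 9047t ≡ 22 (mod 223), and since 127⁻¹ ≡ 72 (mod 223), t ≡ 23. Hence a ≡ 3193 + 9047·23 = 211274 (mod 2017481).
From a ≡ 211274 (mod 2017481) write a = 211274 + 2017481t. Substituting into a ≡ 55 (mod 103) gives 2017481t ≡ 34 (mod 103), and since 20⁻¹ ≡ 67 (mod 103), t ≡ 12. Hence a ≡ 211274 + 2017481·12 = 24421046 (mod 207800543).

24421046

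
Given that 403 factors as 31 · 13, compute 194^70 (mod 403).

1

Mod 31: 194 ≡ 8; by Fermat, exponent reduces to 70 mod 30 = 10; 8^10 ≡ 1 (mod 31).
Mod 13: 194 ≡ 12; by Fermat, exponent reduces to 70 mod 12 = 10; 12^10 ≡ 1 (mod 13).
Combine by CRT: x ≡ 1 (mod 31), x ≡ 1 (mod 13) ⇒ x ≡ 1 (mod 403).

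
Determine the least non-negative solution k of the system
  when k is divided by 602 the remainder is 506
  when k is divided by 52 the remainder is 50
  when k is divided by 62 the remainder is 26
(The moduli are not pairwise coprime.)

gcd(602, 52) = 2 and 2 | (50 − 506), so the pair is consistent; merging gives k ≡ 10138 (mod 15652), where 15652 = lcm(602, 52).
gcd(15652, 62) = 2 and 2 | (26 − 10138), so the pair is consistent; merging gives k ≡ 41442 (mod 485212), where 485212 = lcm(15652, 62).
The solution is unique modulo lcm(602, 52, 62) = 485212.

41442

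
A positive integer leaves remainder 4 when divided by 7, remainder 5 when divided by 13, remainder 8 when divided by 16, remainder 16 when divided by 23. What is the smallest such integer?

200

From k ≡ 4 (mod 7) write k = 4 + 7t. Substituting into k ≡ 5 (mod 13) gives 7t ≡ 1 (mod 13), and since 7⁻¹ ≡ 2 (mod 13), t ≡ 2. Hence k ≡ 4 + 7·2 = 18 (mod 91).
From k ≡ 18 (mod 91) write k = 18 + 91t. Substituting into k ≡ 8 (mod 16) gives 91t ≡ 6 (mod 16), and since 11⁻¹ ≡ 3 (mod 16), t ≡ 2. Hence k ≡ 18 + 91·2 = 200 (mod 1456).
From k ≡ 200 (mod 1456) write k = 200 + 1456t. Substituting into k ≡ 16 (mod 23) gives 1456t ≡ 0 (mod 23), and since 7⁻¹ ≡ 10 (mod 23), t ≡ 0. Hence k ≡ 200 + 1456·0 = 200 (mod 33488).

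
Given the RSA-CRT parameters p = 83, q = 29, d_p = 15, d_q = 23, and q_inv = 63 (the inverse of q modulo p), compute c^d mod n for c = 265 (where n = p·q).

m₁ = c^(d_p) mod p: c ≡ 16 (mod 83), and 16^15 mod 83 = 23.
m₂ = c^(d_q) mod q: c ≡ 4 (mod 29), and 4^23 mod 29 = 13.
h = q_inv·(m₁ − m₂) mod p = 63·(23 − 13) mod 83 = 49.
m = m₂ + h·q = 13 + 49·29 = 1434.

1434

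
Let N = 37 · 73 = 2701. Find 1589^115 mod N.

2388

Mod 37: 1589 ≡ 35; by Fermat, exponent reduces to 115 mod 36 = 7; 35^7 ≡ 20 (mod 37).
Mod 73: 1589 ≡ 56; by Fermat, exponent reduces to 115 mod 72 = 43; 56^43 ≡ 52 (mod 73).
Combine by CRT: x ≡ 20 (mod 37), x ≡ 52 (mod 73) ⇒ x ≡ 2388 (mod 2701).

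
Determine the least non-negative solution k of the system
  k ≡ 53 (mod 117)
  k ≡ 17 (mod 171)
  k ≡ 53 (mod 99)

gcd(117, 171) = 9 and 9 | (17 − 53), so the pair is consistent; merging gives k ≡ 872 (mod 2223), where 2223 = lcm(117, 171).
gcd(2223, 99) = 9 and 9 | (53 − 872), so the pair is consistent; merging gives k ≡ 14210 (mod 24453), where 24453 = lcm(2223, 99).
The solution is unique modulo lcm(117, 171, 99) = 24453.

14210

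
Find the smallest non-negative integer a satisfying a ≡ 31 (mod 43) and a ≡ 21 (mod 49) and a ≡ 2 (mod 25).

The moduli are pairwise coprime; N = 43·49·25 = 52675.
N/43 = 1225; 1225 ≡ 21 (mod 43); 21·41 ≡ 1, so inverse 41.
N/49 = 1075; 1075 ≡ 46 (mod 49); 46·16 ≡ 1, so inverse 16.
N/25 = 2107; 2107 ≡ 7 (mod 25); 7·18 ≡ 1, so inverse 18.
a ≡ 31·1225·41 + 21·1075·16 + 2·2107·18 = 1994027.
1994027 mod 52675 = 45052.

45052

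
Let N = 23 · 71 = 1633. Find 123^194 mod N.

1507

Mod 23: 123 ≡ 8; by Fermat, exponent reduces to 194 mod 22 = 18; 8^18 ≡ 12 (mod 23).
Mod 71: 123 ≡ 52; by Fermat, exponent reduces to 194 mod 70 = 54; 52^54 ≡ 16 (mod 71).
Combine by CRT: x ≡ 12 (mod 23), x ≡ 16 (mod 71) ⇒ x ≡ 1507 (mod 1633).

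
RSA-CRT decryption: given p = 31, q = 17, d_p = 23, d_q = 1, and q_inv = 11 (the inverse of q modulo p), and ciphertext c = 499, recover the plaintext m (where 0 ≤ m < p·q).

m₁ = c^(d_p) mod p: c ≡ 3 (mod 31), and 3^23 mod 31 = 11.
m₂ = c^(d_q) mod q: c ≡ 6 (mod 17), and 6^1 mod 17 = 6.
h = q_inv·(m₁ − m₂) mod p = 11·(11 − 6) mod 31 = 24.
m = m₂ + h·q = 6 + 24·17 = 414.

414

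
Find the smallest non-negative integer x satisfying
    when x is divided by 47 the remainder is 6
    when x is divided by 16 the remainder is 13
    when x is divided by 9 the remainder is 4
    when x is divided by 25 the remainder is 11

31261

Combine the congruences pairwise.
From x ≡ 6 (mod 47) write x = 6 + 47t. Substituting into x ≡ 13 (mod 16) gives 47t ≡ 7 (mod 16), and since 15⁻¹ ≡ 15 (mod 16), t ≡ 9. Hence x ≡ 6 + 47·9 = 429 (mod 752).
From x ≡ 429 (mod 752) write x = 429 + 752t. Substituting into x ≡ 4 (mod 9) gives 752t ≡ 7 (mod 9), and since 5⁻¹ ≡ 2 (mod 9), t ≡ 5. Hence x ≡ 429 + 752·5 = 4189 (mod 6768).
From x ≡ 4189 (mod 6768) write x = 4189 + 6768t. Substituting into x ≡ 11 (mod 25) gives 6768t ≡ 22 (mod 25), and since 18⁻¹ ≡ 7 (mod 25), t ≡ 4. Hence x ≡ 4189 + 6768·4 = 31261 (mod 169200).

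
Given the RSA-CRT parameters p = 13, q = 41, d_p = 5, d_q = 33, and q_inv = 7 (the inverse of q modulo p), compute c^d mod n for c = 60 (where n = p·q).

190

m₁ = c^(d_p) mod p: c ≡ 8 (mod 13), and 8^5 mod 13 = 8.
m₂ = c^(d_q) mod q: c ≡ 19 (mod 41), and 19^33 mod 41 = 26.
h = q_inv·(m₁ − m₂) mod p = 7·(8 − 26) mod 13 = 4.
m = m₂ + h·q = 26 + 4·41 = 190.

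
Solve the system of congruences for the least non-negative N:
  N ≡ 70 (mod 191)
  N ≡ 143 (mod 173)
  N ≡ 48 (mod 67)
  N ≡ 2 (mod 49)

61815119

From N ≡ 70 (mod 191) write N = 70 + 191t. Substituting into N ≡ 143 (mod 173) gives 191t ≡ 73 (mod 173), and since 18⁻¹ ≡ 125 (mod 173), t ≡ 129. Hence N ≡ 70 + 191·129 = 24709 (mod 33043).
From N ≡ 24709 (mod 33043) write N = 24709 + 33043t. Substituting into N ≡ 48 (mod 67) gives 33043t ≡ 62 (mod 67), and since 12⁻¹ ≡ 28 (mod 67), t ≡ 61. Hence N ≡ 24709 + 33043·61 = 2040332 (mod 2213881).
From N ≡ 2040332 (mod 2213881) write N = 2040332 + 2213881t. Substituting into N ≡ 2 (mod 49) gives 2213881t ≡ 30 (mod 49), and since 12⁻¹ ≡ 45 (mod 49), t ≡ 27. Hence N ≡ 2040332 + 2213881·27 = 61815119 (mod 108480169).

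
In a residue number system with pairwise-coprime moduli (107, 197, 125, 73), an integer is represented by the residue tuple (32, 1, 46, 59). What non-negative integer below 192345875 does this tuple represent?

100984171

The moduli are pairwise coprime; N = 107·197·125·73 = 192345875.
N/107 = 1797625; 1797625 ≡ 25 (mod 107); 25·30 ≡ 1, so inverse 30.
N/197 = 976375; 976375 ≡ 43 (mod 197); 43·55 ≡ 1, so inverse 55.
N/125 = 1538767; 1538767 ≡ 17 (mod 125); 17·103 ≡ 1, so inverse 103.
N/73 = 2634875; 2634875 ≡ 13 (mod 73); 13·45 ≡ 1, so inverse 45.
x ≡ 32·1797625·30 + 1·976375·55 + 46·1538767·103 + 59·2634875·45 = 16065691796.
16065691796 mod 192345875 = 100984171.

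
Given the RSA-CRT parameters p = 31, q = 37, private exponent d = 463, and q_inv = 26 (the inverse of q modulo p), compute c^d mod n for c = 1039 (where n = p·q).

d_p = d mod (p−1) = 463 mod 30 = 13; d_q = d mod (q−1) = 31.
m₁ = c^(d_p) mod p: c ≡ 16 (mod 31), and 16^13 mod 31 = 4.
m₂ = c^(d_q) mod q: c ≡ 3 (mod 37), and 3^31 mod 37 = 30.
h = q_inv·(m₁ − m₂) mod p = 26·(4 − 30) mod 31 = 6.
m = m₂ + h·q = 30 + 6·37 = 252.

252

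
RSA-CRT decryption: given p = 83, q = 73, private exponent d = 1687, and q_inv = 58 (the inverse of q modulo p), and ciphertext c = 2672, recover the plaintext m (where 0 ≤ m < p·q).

5489

d_p = d mod (p−1) = 1687 mod 82 = 47; d_q = d mod (q−1) = 31.
m₁ = c^(d_p) mod p: c ≡ 16 (mod 83), and 16^47 mod 83 = 11.
m₂ = c^(d_q) mod q: c ≡ 44 (mod 73), and 44^31 mod 73 = 14.
h = q_inv·(m₁ − m₂) mod p = 58·(11 − 14) mod 83 = 75.
m = m₂ + h·q = 14 + 75·73 = 5489.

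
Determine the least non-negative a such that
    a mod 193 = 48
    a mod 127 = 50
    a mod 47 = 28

The moduli are pairwise coprime; N = 193·127·47 = 1152017.
N/193 = 5969; 5969 ≡ 179 (mod 193); 179·124 ≡ 1, so inverse 124.
N/127 = 9071; 9071 ≡ 54 (mod 127); 54·40 ≡ 1, so inverse 40.
N/47 = 24511; 24511 ≡ 24 (mod 47); 24·2 ≡ 1, so inverse 2.
a ≡ 48·5969·124 + 50·9071·40 + 28·24511·2 = 55042104.
55042104 mod 1152017 = 897305.

897305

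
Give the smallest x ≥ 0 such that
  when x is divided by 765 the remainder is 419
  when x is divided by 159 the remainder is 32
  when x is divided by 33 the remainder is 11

gcd(765, 159) = 3 and 3 | (32 − 419), so the pair is consistent; merging gives x ≡ 38669 (mod 40545), where 40545 = lcm(765, 159).
gcd(40545, 33) = 3 and 3 | (11 − 38669), so the pair is consistent; merging gives x ≡ 200849 (mod 445995), where 445995 = lcm(40545, 33).
The solution is unique modulo lcm(765, 159, 33) = 445995.

200849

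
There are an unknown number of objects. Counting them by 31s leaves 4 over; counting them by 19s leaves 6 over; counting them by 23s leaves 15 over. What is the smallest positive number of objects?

The moduli are pairwise coprime; M = 31·19·23 = 13547.
M/31 = 437; 437 ≡ 3 (mod 31); 3·21 ≡ 1, so inverse 21.
M/19 = 713; 713 ≡ 10 (mod 19); 10·2 ≡ 1, so inverse 2.
M/23 = 589; 589 ≡ 14 (mod 23); 14·5 ≡ 1, so inverse 5.
N ≡ 4·437·21 + 6·713·2 + 15·589·5 = 89439.
89439 mod 13547 = 8157.

8157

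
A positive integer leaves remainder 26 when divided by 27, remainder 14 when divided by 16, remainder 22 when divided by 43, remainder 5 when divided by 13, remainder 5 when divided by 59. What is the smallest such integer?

The moduli are pairwise coprime; M = 27·16·43·13·59 = 14247792.
M/27 = 527696; 527696 ≡ 8 (mod 27); 8·17 ≡ 1, so inverse 17.
M/16 = 890487; 890487 ≡ 7 (mod 16); 7·7 ≡ 1, so inverse 7.
M/43 = 331344; 331344 ≡ 29 (mod 43); 29·3 ≡ 1, so inverse 3.
M/13 = 1095984; 1095984 ≡ 6 (mod 13); 6·11 ≡ 1, so inverse 11.
M/59 = 241488; 241488 ≡ 1 (mod 59), inverse 1.
N ≡ 26·527696·17 + 14·890487·7 + 22·331344·3 + 5·1095984·11 + 5·241488·1 = 403864622.
403864622 mod 14247792 = 4926446.

4926446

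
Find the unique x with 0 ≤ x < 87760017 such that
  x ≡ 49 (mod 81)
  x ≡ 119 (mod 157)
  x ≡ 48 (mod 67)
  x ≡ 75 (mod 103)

20311366

The moduli are pairwise coprime; N = 81·157·67·103 = 87760017.
N/81 = 1083457; 1083457 ≡ 1 (mod 81), inverse 1.
N/157 = 558981; 558981 ≡ 61 (mod 157); 61·139 ≡ 1, so inverse 139.
N/67 = 1309851; 1309851 ≡ 1 (mod 67), inverse 1.
N/103 = 852039; 852039 ≡ 23 (mod 103); 23·9 ≡ 1, so inverse 9.
x ≡ 49·1083457·1 + 119·558981·139 + 48·1309851·1 + 75·852039·9 = 9937193287.
9937193287 mod 87760017 = 20311366.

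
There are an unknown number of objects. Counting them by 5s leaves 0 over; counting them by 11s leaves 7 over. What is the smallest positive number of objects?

From N ≡ 0 (mod 5) write N = 0 + 5t. Substituting into N ≡ 7 (mod 11) gives 5t ≡ 7 (mod 11), and since 5⁻¹ ≡ 9 (mod 11), t ≡ 8. Hence N ≡ 0 + 5·8 = 40 (mod 55).

40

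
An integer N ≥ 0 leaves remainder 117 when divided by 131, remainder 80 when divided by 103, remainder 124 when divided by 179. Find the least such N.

201857

From N ≡ 117 (mod 131) write N = 117 + 131t. Substituting into N ≡ 80 (mod 103) gives 131t ≡ 66 (mod 103), and since 28⁻¹ ≡ 92 (mod 103), t ≡ 98. Hence N ≡ 117 + 131·98 = 12955 (mod 13493).
From N ≡ 12955 (mod 13493) write N = 12955 + 13493t. Substituting into N ≡ 124 (mod 179) gives 13493t ≡ 57 (mod 179), and since 68⁻¹ ≡ 129 (mod 179), t ≡ 14. Hence N ≡ 12955 + 13493·14 = 201857 (mod 2415247).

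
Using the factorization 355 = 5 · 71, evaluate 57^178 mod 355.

309

Mod 5: 57 ≡ 2; by Fermat, exponent reduces to 178 mod 4 = 2; 2^2 ≡ 4 (mod 5).
Mod 71: 57 ≡ 57; by Fermat, exponent reduces to 178 mod 70 = 38; 57^38 ≡ 25 (mod 71).
Combine by CRT: x ≡ 4 (mod 5), x ≡ 25 (mod 71) ⇒ x ≡ 309 (mod 355).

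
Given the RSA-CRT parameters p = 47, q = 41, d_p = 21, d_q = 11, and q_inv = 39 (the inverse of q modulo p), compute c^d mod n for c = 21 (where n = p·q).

m₁ = c^(d_p) mod p: c ≡ 21 (mod 47), and 21^21 mod 47 = 34.
m₂ = c^(d_q) mod q: c ≡ 21 (mod 41), and 21^11 mod 41 = 20.
h = q_inv·(m₁ − m₂) mod p = 39·(34 − 20) mod 47 = 29.
m = m₂ + h·q = 20 + 29·41 = 1209.

1209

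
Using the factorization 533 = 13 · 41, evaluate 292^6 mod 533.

Mod 13: 292 ≡ 6; 6^6 ≡ 12 (mod 13).
Mod 41: 292 ≡ 5; 5^6 ≡ 4 (mod 41).
Combine by CRT: x ≡ 12 (mod 13), x ≡ 4 (mod 41) ⇒ x ≡ 168 (mod 533).

168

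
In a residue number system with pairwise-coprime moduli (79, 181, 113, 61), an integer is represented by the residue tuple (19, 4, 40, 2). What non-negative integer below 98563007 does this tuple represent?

The moduli are pairwise coprime; N = 79·181·113·61 = 98563007.
N/79 = 1247633; 1247633 ≡ 65 (mod 79); 65·62 ≡ 1, so inverse 62.
N/181 = 544547; 544547 ≡ 99 (mod 181); 99·64 ≡ 1, so inverse 64.
N/113 = 872239; 872239 ≡ 105 (mod 113); 105·14 ≡ 1, so inverse 14.
N/61 = 1615787; 1615787 ≡ 19 (mod 61); 19·45 ≡ 1, so inverse 45.
x ≡ 19·1247633·62 + 4·544547·64 + 40·872239·14 + 2·1615787·45 = 2242990376.
2242990376 mod 98563007 = 74604222.

74604222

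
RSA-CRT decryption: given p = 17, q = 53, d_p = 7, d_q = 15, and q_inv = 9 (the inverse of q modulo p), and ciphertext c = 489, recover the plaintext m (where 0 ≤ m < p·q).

344

m₁ = c^(d_p) mod p: c ≡ 13 (mod 17), and 13^7 mod 17 = 4.
m₂ = c^(d_q) mod q: c ≡ 12 (mod 53), and 12^15 mod 53 = 26.
h = q_inv·(m₁ − m₂) mod p = 9·(4 − 26) mod 17 = 6.
m = m₂ + h·q = 26 + 6·53 = 344.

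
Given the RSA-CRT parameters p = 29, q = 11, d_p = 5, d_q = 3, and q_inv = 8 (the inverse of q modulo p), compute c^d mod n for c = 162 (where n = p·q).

m₁ = c^(d_p) mod p: c ≡ 17 (mod 29), and 17^5 mod 29 = 17.
m₂ = c^(d_q) mod q: c ≡ 8 (mod 11), and 8^3 mod 11 = 6.
h = q_inv·(m₁ − m₂) mod p = 8·(17 − 6) mod 29 = 1.
m = m₂ + h·q = 6 + 1·11 = 17.

17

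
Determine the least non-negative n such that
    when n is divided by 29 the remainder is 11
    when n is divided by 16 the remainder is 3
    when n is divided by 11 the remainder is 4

The moduli are pairwise coprime; M = 29·16·11 = 5104.
M/29 = 176; 176 ≡ 2 (mod 29); 2·15 ≡ 1, so inverse 15.
M/16 = 319; 319 ≡ 15 (mod 16); 15·15 ≡ 1, so inverse 15.
M/11 = 464; 464 ≡ 2 (mod 11); 2·6 ≡ 1, so inverse 6.
n ≡ 11·176·15 + 3·319·15 + 4·464·6 = 54531.
54531 mod 5104 = 3491.

3491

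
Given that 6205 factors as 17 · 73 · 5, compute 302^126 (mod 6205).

849

Mod 17: 302 ≡ 13; by Fermat, exponent reduces to 126 mod 16 = 14; 13^14 ≡ 16 (mod 17).
Mod 73: 302 ≡ 10; by Fermat, exponent reduces to 126 mod 72 = 54; 10^54 ≡ 46 (mod 73).
Mod 5: 302 ≡ 2; by Fermat, exponent reduces to 126 mod 4 = 2; 2^2 ≡ 4 (mod 5).
Combine by CRT: x ≡ 16 (mod 17), x ≡ 46 (mod 73), x ≡ 4 (mod 5) ⇒ x ≡ 849 (mod 6205).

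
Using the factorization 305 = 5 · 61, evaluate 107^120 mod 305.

1

Mod 5: 107 ≡ 2; since 4 | 120, by Fermat 2^120 ≡ 1 (mod 5).
Mod 61: 107 ≡ 46; since 60 | 120, by Fermat 46^120 ≡ 1 (mod 61).
Combine by CRT: x ≡ 1 (mod 5), x ≡ 1 (mod 61) ⇒ x ≡ 1 (mod 305).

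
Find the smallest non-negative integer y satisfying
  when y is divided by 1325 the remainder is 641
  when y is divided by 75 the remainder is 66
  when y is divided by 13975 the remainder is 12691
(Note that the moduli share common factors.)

1466091

Combine the congruences pairwise.
gcd(1325, 75) = 25 and 25 | (66 − 641), so the pair is consistent; merging gives y ≡ 3291 (mod 3975), where 3975 = lcm(1325, 75).
gcd(3975, 13975) = 25 and 25 | (12691 − 3291), so the pair is consistent; merging gives y ≡ 1466091 (mod 2222025), where 2222025 = lcm(3975, 13975).
The solution is unique modulo lcm(1325, 75, 13975) = 2222025.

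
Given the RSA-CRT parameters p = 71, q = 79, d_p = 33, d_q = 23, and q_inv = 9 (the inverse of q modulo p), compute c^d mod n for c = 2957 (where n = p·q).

m₁ = c^(d_p) mod p: c ≡ 46 (mod 71), and 46^33 mod 71 = 66.
m₂ = c^(d_q) mod q: c ≡ 34 (mod 79), and 34^23 mod 79 = 68.
h = q_inv·(m₁ − m₂) mod p = 9·(66 − 68) mod 71 = 53.
m = m₂ + h·q = 68 + 53·79 = 4255.

4255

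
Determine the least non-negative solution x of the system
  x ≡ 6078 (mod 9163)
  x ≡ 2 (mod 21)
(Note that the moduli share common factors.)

24404

gcd(9163, 21) = 7 and 7 | (2 − 6078), so the pair is consistent; merging gives x ≡ 24404 (mod 27489), where 27489 = lcm(9163, 21).
The solution is unique modulo lcm(9163, 21) = 27489.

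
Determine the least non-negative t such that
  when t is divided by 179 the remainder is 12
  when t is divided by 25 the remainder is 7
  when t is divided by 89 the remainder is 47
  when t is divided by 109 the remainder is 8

40709982

The moduli are pairwise coprime; N = 179·25·89·109 = 43411975.
N/179 = 242525; 242525 ≡ 159 (mod 179); 159·170 ≡ 1, so inverse 170.
N/25 = 1736479; 1736479 ≡ 4 (mod 25); 4·19 ≡ 1, so inverse 19.
N/89 = 487775; 487775 ≡ 55 (mod 89); 55·34 ≡ 1, so inverse 34.
N/109 = 398275; 398275 ≡ 98 (mod 109); 98·99 ≡ 1, so inverse 99.
t ≡ 12·242525·170 + 7·1736479·19 + 47·487775·34 + 8·398275·99 = 1820600957.
1820600957 mod 43411975 = 40709982.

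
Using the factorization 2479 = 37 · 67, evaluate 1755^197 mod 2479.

969

Mod 37: 1755 ≡ 16; by Fermat, exponent reduces to 197 mod 36 = 17; 16^17 ≡ 7 (mod 37).
Mod 67: 1755 ≡ 13; by Fermat, exponent reduces to 197 mod 66 = 65; 13^65 ≡ 31 (mod 67).
Combine by CRT: x ≡ 7 (mod 37), x ≡ 31 (mod 67) ⇒ x ≡ 969 (mod 2479).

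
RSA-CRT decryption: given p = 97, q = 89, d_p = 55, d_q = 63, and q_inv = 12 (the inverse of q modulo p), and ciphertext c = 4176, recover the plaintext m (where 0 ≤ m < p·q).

m₁ = c^(d_p) mod p: c ≡ 5 (mod 97), and 5^55 mod 97 = 57.
m₂ = c^(d_q) mod q: c ≡ 82 (mod 89), and 82^63 mod 89 = 59.
h = q_inv·(m₁ − m₂) mod p = 12·(57 − 59) mod 97 = 73.
m = m₂ + h·q = 59 + 73·89 = 6556.

6556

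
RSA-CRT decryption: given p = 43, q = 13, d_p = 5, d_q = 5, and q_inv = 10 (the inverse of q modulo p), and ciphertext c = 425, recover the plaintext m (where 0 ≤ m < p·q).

m₁ = c^(d_p) mod p: c ≡ 38 (mod 43), and 38^5 mod 43 = 14.
m₂ = c^(d_q) mod q: c ≡ 9 (mod 13), and 9^5 mod 13 = 3.
h = q_inv·(m₁ − m₂) mod p = 10·(14 − 3) mod 43 = 24.
m = m₂ + h·q = 3 + 24·13 = 315.

315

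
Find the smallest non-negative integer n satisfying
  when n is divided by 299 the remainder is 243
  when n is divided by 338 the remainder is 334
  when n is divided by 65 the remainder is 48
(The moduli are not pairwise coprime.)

gcd(299, 338) = 13 and 13 | (334 − 243), so the pair is consistent; merging gives n ≡ 4728 (mod 7774), where 7774 = lcm(299, 338).
gcd(7774, 65) = 13 and 13 | (48 − 4728), so the pair is consistent; merging gives n ≡ 4728 (mod 38870), where 38870 = lcm(7774, 65).
The solution is unique modulo lcm(299, 338, 65) = 38870.

4728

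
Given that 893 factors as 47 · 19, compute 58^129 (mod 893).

Mod 47: 58 ≡ 11; by Fermat, exponent reduces to 129 mod 46 = 37; 11^37 ≡ 26 (mod 47).
Mod 19: 58 ≡ 1; by Fermat, exponent reduces to 129 mod 18 = 3; 1^3 ≡ 1 (mod 19).
Combine by CRT: x ≡ 26 (mod 47), x ≡ 1 (mod 19) ⇒ x ≡ 590 (mod 893).

590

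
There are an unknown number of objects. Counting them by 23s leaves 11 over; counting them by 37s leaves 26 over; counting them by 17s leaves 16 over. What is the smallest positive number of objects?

The moduli are pairwise coprime; M = 23·37·17 = 14467.
M/23 = 629; 629 ≡ 8 (mod 23); 8·3 ≡ 1, so inverse 3.
M/37 = 391; 391 ≡ 21 (mod 37); 21·30 ≡ 1, so inverse 30.
M/17 = 851; 851 ≡ 1 (mod 17), inverse 1.
N ≡ 11·629·3 + 26·391·30 + 16·851·1 = 339353.
339353 mod 14467 = 6612.

6612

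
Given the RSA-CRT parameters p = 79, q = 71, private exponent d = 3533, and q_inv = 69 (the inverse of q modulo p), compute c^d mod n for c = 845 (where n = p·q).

4289

d_p = d mod (p−1) = 3533 mod 78 = 23; d_q = d mod (q−1) = 33.
m₁ = c^(d_p) mod p: c ≡ 55 (mod 79), and 55^23 mod 79 = 23.
m₂ = c^(d_q) mod q: c ≡ 64 (mod 71), and 64^33 mod 71 = 29.
h = q_inv·(m₁ − m₂) mod p = 69·(23 − 29) mod 79 = 60.
m = m₂ + h·q = 29 + 60·71 = 4289.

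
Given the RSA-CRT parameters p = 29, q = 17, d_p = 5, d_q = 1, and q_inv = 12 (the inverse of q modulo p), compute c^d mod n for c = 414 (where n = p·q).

m₁ = c^(d_p) mod p: c ≡ 8 (mod 29), and 8^5 mod 29 = 27.
m₂ = c^(d_q) mod q: c ≡ 6 (mod 17), and 6^1 mod 17 = 6.
h = q_inv·(m₁ − m₂) mod p = 12·(27 − 6) mod 29 = 20.
m = m₂ + h·q = 6 + 20·17 = 346.

346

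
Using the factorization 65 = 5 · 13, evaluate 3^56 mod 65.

61

Mod 5: 3 ≡ 3; since 4 | 56, by Fermat 3^56 ≡ 1 (mod 5).
Mod 13: 3 ≡ 3; by Fermat, exponent reduces to 56 mod 12 = 8; 3^8 ≡ 9 (mod 13).
Combine by CRT: x ≡ 1 (mod 5), x ≡ 9 (mod 13) ⇒ x ≡ 61 (mod 65).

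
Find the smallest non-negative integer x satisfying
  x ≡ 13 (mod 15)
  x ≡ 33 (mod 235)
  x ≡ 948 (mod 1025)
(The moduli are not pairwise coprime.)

89098

gcd(15, 235) = 5 and 5 | (33 − 13), so the pair is consistent; merging gives x ≡ 268 (mod 705), where 705 = lcm(15, 235).
gcd(705, 1025) = 5 and 5 | (948 − 268), so the pair is consistent; merging gives x ≡ 89098 (mod 144525), where 144525 = lcm(705, 1025).
The solution is unique modulo lcm(15, 235, 1025) = 144525.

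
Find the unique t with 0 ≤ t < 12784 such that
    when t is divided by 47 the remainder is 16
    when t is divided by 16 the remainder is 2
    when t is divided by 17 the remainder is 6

Combine the congruences pairwise.
From t ≡ 16 (mod 47) write t = 16 + 47s. Substituting into t ≡ 2 (mod 16) gives 47s ≡ 2 (mod 16), and since 15⁻¹ ≡ 15 (mod 16), s ≡ 14. Hence t ≡ 16 + 47·14 = 674 (mod 752).
From t ≡ 674 (mod 752) write t = 674 + 752s. Substituting into t ≡ 6 (mod 17) gives 752s ≡ 12 (mod 17), and since 4⁻¹ ≡ 13 (mod 17), s ≡ 3. Hence t ≡ 674 + 752·3 = 2930 (mod 12784).

2930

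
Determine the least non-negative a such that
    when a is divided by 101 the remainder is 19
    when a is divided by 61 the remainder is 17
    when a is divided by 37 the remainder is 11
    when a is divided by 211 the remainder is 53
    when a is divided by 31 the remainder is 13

266981096

The moduli are pairwise coprime; N = 101·61·37·211·31 = 1491066737.
N/101 = 14763037; 14763037 ≡ 69 (mod 101); 69·41 ≡ 1, so inverse 41.
N/61 = 24443717; 24443717 ≡ 41 (mod 61); 41·3 ≡ 1, so inverse 3.
N/37 = 40299101; 40299101 ≡ 33 (mod 37); 33·9 ≡ 1, so inverse 9.
N/211 = 7066667; 7066667 ≡ 66 (mod 211); 66·16 ≡ 1, so inverse 16.
N/31 = 48098927; 48098927 ≡ 9 (mod 31); 9·7 ≡ 1, so inverse 7.
a ≡ 19·14763037·41 + 17·24443717·3 + 11·40299101·9 + 53·7066667·16 + 13·48098927·7 = 27106182362.
27106182362 mod 1491066737 = 266981096.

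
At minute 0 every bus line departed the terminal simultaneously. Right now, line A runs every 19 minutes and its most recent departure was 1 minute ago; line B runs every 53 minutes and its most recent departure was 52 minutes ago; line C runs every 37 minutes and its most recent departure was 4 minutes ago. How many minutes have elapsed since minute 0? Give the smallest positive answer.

The moduli are pairwise coprime; N = 19·53·37 = 37259.
N/19 = 1961; 1961 ≡ 4 (mod 19); 4·5 ≡ 1, so inverse 5.
N/53 = 703; 703 ≡ 14 (mod 53); 14·19 ≡ 1, so inverse 19.
N/37 = 1007; 1007 ≡ 8 (mod 37); 8·14 ≡ 1, so inverse 14.
t ≡ 1·1961·5 + 52·703·19 + 4·1007·14 = 760761.
760761 mod 37259 = 15581.

15581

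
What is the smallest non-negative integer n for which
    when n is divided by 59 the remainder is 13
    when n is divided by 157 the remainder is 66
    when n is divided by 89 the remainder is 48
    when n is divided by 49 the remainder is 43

From n ≡ 13 (mod 59) write n = 13 + 59t. Substituting into n ≡ 66 (mod 157) gives 59t ≡ 53 (mod 157), and since 59⁻¹ ≡ 8 (mod 157), t ≡ 110. Hence n ≡ 13 + 59·110 = 6503 (mod 9263).
From n ≡ 6503 (mod 9263) write n = 6503 + 9263t. Substituting into n ≡ 48 (mod 89) gives 9263t ≡ 42 (mod 89), and since 7⁻¹ ≡ 51 (mod 89), t ≡ 6. Hence n ≡ 6503 + 9263·6 = 62081 (mod 824407).
From n ≡ 62081 (mod 824407) write n = 62081 + 824407t. Substituting into n ≡ 43 (mod 49) gives 824407t ≡ 45 (mod 49), and since 31⁻¹ ≡ 19 (mod 49), t ≡ 22. Hence n ≡ 62081 + 824407·22 = 18199035 (mod 40395943).

18199035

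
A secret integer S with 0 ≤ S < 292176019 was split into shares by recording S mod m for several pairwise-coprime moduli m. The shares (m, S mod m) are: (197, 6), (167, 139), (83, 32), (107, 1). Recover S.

63826036

Combine the congruences pairwise.
From S ≡ 6 (mod 197) write S = 6 + 197t. Substituting into S ≡ 139 (mod 167) gives 197t ≡ 133 (mod 167), and since 30⁻¹ ≡ 39 (mod 167), t ≡ 10. Hence S ≡ 6 + 197·10 = 1976 (mod 32899).
From S ≡ 1976 (mod 32899) write S = 1976 + 32899t. Substituting into S ≡ 32 (mod 83) gives 32899t ≡ 48 (mod 83), and since 31⁻¹ ≡ 75 (mod 83), t ≡ 31. Hence S ≡ 1976 + 32899·31 = 1021845 (mod 2730617).
From S ≡ 1021845 (mod 2730617) write S = 1021845 + 2730617t. Substituting into S ≡ 1 (mod 107) gives 2730617t ≡ 6 (mod 107), and since 84⁻¹ ≡ 93 (mod 107), t ≡ 23. Hence S ≡ 1021845 + 2730617·23 = 63826036 (mod 292176019).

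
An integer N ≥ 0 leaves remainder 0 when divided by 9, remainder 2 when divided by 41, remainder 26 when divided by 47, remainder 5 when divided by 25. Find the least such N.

329355

From N ≡ 0 (mod 9) write N = 0 + 9t. Substituting into N ≡ 2 (mod 41) gives 9t ≡ 2 (mod 41), and since 9⁻¹ ≡ 32 (mod 41), t ≡ 23. Hence N ≡ 0 + 9·23 = 207 (mod 369).
From N ≡ 207 (mod 369) write N = 207 + 369t. Substituting into N ≡ 26 (mod 47) gives 369t ≡ 7 (mod 47), and since 40⁻¹ ≡ 20 (mod 47), t ≡ 46. Hence N ≡ 207 + 369·46 = 17181 (mod 17343).
From N ≡ 17181 (mod 17343) write N = 17181 + 17343t. Substituting into N ≡ 5 (mod 25) gives 17343t ≡ 24 (mod 25), and since 18⁻¹ ≡ 7 (mod 25), t ≡ 18. Hence N ≡ 17181 + 17343·18 = 329355 (mod 433575).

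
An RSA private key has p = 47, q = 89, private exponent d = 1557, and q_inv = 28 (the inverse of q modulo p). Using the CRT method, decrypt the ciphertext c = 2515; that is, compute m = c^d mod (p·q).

d_p = d mod (p−1) = 1557 mod 46 = 39; d_q = d mod (q−1) = 61.
m₁ = c^(d_p) mod p: c ≡ 24 (mod 47), and 24^39 mod 47 = 34.
m₂ = c^(d_q) mod q: c ≡ 23 (mod 89), and 23^61 mod 89 = 86.
h = q_inv·(m₁ − m₂) mod p = 28·(34 − 86) mod 47 = 1.
m = m₂ + h·q = 86 + 1·89 = 175.

175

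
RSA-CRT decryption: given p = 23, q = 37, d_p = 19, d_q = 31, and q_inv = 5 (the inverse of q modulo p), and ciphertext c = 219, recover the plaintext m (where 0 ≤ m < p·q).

m₁ = c^(d_p) mod p: c ≡ 12 (mod 23), and 12^19 mod 23 = 8.
m₂ = c^(d_q) mod q: c ≡ 34 (mod 37), and 34^31 mod 37 = 7.
h = q_inv·(m₁ − m₂) mod p = 5·(8 − 7) mod 23 = 5.
m = m₂ + h·q = 7 + 5·37 = 192.

192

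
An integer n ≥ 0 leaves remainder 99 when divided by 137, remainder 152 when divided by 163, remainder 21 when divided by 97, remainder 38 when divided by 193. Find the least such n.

313093323

The moduli are pairwise coprime; M = 137·163·97·193 = 418058651.
M/137 = 3051523; 3051523 ≡ 122 (mod 137); 122·73 ≡ 1, so inverse 73.
M/163 = 2564777; 2564777 ≡ 135 (mod 163); 135·64 ≡ 1, so inverse 64.
M/97 = 4309883; 4309883 ≡ 76 (mod 97); 76·60 ≡ 1, so inverse 60.
M/193 = 2166107; 2166107 ≡ 68 (mod 193); 68·88 ≡ 1, so inverse 88.
n ≡ 99·3051523·73 + 152·2564777·64 + 21·4309883·60 + 38·2166107·88 = 59677421765.
59677421765 mod 418058651 = 313093323.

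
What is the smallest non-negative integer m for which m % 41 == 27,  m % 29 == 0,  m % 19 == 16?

From m ≡ 27 (mod 41) write m = 27 + 41t. Substituting into m ≡ 0 (mod 29) gives 41t ≡ 2 (mod 29), and since 12⁻¹ ≡ 17 (mod 29), t ≡ 5. Hence m ≡ 27 + 41·5 = 232 (mod 1189).
From m ≡ 232 (mod 1189) write m = 232 + 1189t. Substituting into m ≡ 16 (mod 19) gives 1189t ≡ 12 (mod 19), and since 11⁻¹ ≡ 7 (mod 19), t ≡ 8. Hence m ≡ 232 + 1189·8 = 9744 (mod 22591).

9744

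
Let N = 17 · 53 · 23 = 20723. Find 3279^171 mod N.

Mod 17: 3279 ≡ 15; by Fermat, exponent reduces to 171 mod 16 = 11; 15^11 ≡ 9 (mod 17).
Mod 53: 3279 ≡ 46; by Fermat, exponent reduces to 171 mod 52 = 15; 46^15 ≡ 49 (mod 53).
Mod 23: 3279 ≡ 13; by Fermat, exponent reduces to 171 mod 22 = 17; 13^17 ≡ 6 (mod 23).
Combine by CRT: x ≡ 9 (mod 17), x ≡ 49 (mod 53), x ≡ 6 (mod 23) ⇒ x ≡ 5296 (mod 20723).

5296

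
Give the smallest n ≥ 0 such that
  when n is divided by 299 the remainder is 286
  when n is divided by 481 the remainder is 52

gcd(299, 481) = 13 and 13 | (52 − 286), so the pair is consistent; merging gives n ≡ 10153 (mod 11063), where 11063 = lcm(299, 481).
The solution is unique modulo lcm(299, 481) = 11063.

10153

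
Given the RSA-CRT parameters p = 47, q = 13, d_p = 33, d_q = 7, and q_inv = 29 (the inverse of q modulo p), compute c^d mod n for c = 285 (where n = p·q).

m₁ = c^(d_p) mod p: c ≡ 3 (mod 47), and 3^33 mod 47 = 17.
m₂ = c^(d_q) mod q: c ≡ 12 (mod 13), and 12^7 mod 13 = 12.
h = q_inv·(m₁ − m₂) mod p = 29·(17 − 12) mod 47 = 4.
m = m₂ + h·q = 12 + 4·13 = 64.

64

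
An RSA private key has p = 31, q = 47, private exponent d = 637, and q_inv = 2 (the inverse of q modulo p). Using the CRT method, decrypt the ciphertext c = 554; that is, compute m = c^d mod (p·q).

d_p = d mod (p−1) = 637 mod 30 = 7; d_q = d mod (q−1) = 39.
m₁ = c^(d_p) mod p: c ≡ 27 (mod 31), and 27^7 mod 31 = 15.
m₂ = c^(d_q) mod q: c ≡ 37 (mod 47), and 37^39 mod 47 = 24.
h = q_inv·(m₁ − m₂) mod p = 2·(15 − 24) mod 31 = 13.
m = m₂ + h·q = 24 + 13·47 = 635.

635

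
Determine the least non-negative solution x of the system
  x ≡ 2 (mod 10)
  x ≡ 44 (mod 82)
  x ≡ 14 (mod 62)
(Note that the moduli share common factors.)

Combine the congruences pairwise.
gcd(10, 82) = 2 and 2 | (44 − 2), so the pair is consistent; merging gives x ≡ 372 (mod 410), where 410 = lcm(10, 82).
gcd(410, 62) = 2 and 2 | (14 − 372), so the pair is consistent; merging gives x ≡ 1192 (mod 12710), where 12710 = lcm(410, 62).
The solution is unique modulo lcm(10, 82, 62) = 12710.

1192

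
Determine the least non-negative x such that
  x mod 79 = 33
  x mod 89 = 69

From x ≡ 33 (mod 79) write x = 33 + 79t. Substituting into x ≡ 69 (mod 89) gives 79t ≡ 36 (mod 89), and since 79⁻¹ ≡ 80 (mod 89), t ≡ 32. Hence x ≡ 33 + 79·32 = 2561 (mod 7031).

2561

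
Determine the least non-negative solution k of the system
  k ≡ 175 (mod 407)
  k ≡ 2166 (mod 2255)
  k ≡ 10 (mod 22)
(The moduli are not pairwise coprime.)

gcd(407, 2255) = 11 and 11 | (2166 − 175), so the pair is consistent; merging gives k ≡ 35991 (mod 83435), where 83435 = lcm(407, 2255).
gcd(83435, 22) = 11 and 11 | (10 − 35991), so the pair is consistent; merging gives k ≡ 119426 (mod 166870), where 166870 = lcm(83435, 22).
The solution is unique modulo lcm(407, 2255, 22) = 166870.

119426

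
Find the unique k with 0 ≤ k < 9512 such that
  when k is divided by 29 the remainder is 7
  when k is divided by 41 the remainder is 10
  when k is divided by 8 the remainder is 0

3864

The moduli are pairwise coprime; N = 29·41·8 = 9512.
N/29 = 328; 328 ≡ 9 (mod 29); 9·13 ≡ 1, so inverse 13.
N/41 = 232; 232 ≡ 27 (mod 41); 27·38 ≡ 1, so inverse 38.
N/8 = 1189; 1189 ≡ 5 (mod 8); 5·5 ≡ 1, so inverse 5.
k ≡ 7·328·13 + 10·232·38 + 0·1189·5 = 118008.
118008 mod 9512 = 3864.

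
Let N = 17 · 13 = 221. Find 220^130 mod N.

1

Mod 17: 220 ≡ 16; by Fermat, exponent reduces to 130 mod 16 = 2; 16^2 ≡ 1 (mod 17).
Mod 13: 220 ≡ 12; by Fermat, exponent reduces to 130 mod 12 = 10; 12^10 ≡ 1 (mod 13).
Combine by CRT: x ≡ 1 (mod 17), x ≡ 1 (mod 13) ⇒ x ≡ 1 (mod 221).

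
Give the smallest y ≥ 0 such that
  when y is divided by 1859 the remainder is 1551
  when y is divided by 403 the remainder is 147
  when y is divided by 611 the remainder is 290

gcd(1859, 403) = 13 and 13 | (147 − 1551), so the pair is consistent; merging gives y ≡ 18282 (mod 57629), where 57629 = lcm(1859, 403).
gcd(57629, 611) = 13 and 13 | (290 − 18282), so the pair is consistent; merging gives y ≡ 479314 (mod 2708563), where 2708563 = lcm(57629, 611).
The solution is unique modulo lcm(1859, 403, 611) = 2708563.

479314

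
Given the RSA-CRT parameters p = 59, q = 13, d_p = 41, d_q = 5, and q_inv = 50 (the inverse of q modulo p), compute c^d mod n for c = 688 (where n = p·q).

m₁ = c^(d_p) mod p: c ≡ 39 (mod 59), and 39^41 mod 59 = 40.
m₂ = c^(d_q) mod q: c ≡ 12 (mod 13), and 12^5 mod 13 = 12.
h = q_inv·(m₁ − m₂) mod p = 50·(40 − 12) mod 59 = 43.
m = m₂ + h·q = 12 + 43·13 = 571.

571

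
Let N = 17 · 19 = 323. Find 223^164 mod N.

Mod 17: 223 ≡ 2; by Fermat, exponent reduces to 164 mod 16 = 4; 2^4 ≡ 16 (mod 17).
Mod 19: 223 ≡ 14; by Fermat, exponent reduces to 164 mod 18 = 2; 14^2 ≡ 6 (mod 19).
Combine by CRT: x ≡ 16 (mod 17), x ≡ 6 (mod 19) ⇒ x ≡ 101 (mod 323).

101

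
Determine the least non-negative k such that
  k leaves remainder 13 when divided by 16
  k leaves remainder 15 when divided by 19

From k ≡ 13 (mod 16) write k = 13 + 16t. Substituting into k ≡ 15 (mod 19) gives 16t ≡ 2 (mod 19), and since 16⁻¹ ≡ 6 (mod 19), t ≡ 12. Hence k ≡ 13 + 16·12 = 205 (mod 304).

205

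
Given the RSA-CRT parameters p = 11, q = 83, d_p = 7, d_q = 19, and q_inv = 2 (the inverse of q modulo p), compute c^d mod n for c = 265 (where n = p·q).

m₁ = c^(d_p) mod p: c ≡ 1 (mod 11), and 1^7 mod 11 = 1.
m₂ = c^(d_q) mod q: c ≡ 16 (mod 83), and 16^19 mod 83 = 48.
h = q_inv·(m₁ − m₂) mod p = 2·(1 − 48) mod 11 = 5.
m = m₂ + h·q = 48 + 5·83 = 463.

463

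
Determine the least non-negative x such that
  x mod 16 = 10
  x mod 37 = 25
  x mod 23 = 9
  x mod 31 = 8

The moduli are pairwise coprime; N = 16·37·23·31 = 422096.
N/16 = 26381; 26381 ≡ 13 (mod 16); 13·5 ≡ 1, so inverse 5.
N/37 = 11408; 11408 ≡ 12 (mod 37); 12·34 ≡ 1, so inverse 34.
N/23 = 18352; 18352 ≡ 21 (mod 23); 21·11 ≡ 1, so inverse 11.
N/31 = 13616; 13616 ≡ 7 (mod 31); 7·9 ≡ 1, so inverse 9.
x ≡ 10·26381·5 + 25·11408·34 + 9·18352·11 + 8·13616·9 = 13813050.
13813050 mod 422096 = 305978.

305978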